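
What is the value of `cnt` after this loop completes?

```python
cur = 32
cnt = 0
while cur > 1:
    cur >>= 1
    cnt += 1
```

Count right shifts until 1
`cnt` takes the values: 0 → 1 → 2 → 3 → 4 → 5

Answer: 5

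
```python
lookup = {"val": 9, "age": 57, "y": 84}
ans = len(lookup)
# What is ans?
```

Trace:
`lookup = {"val": 9, "age": 57, "y": 84}` → lookup = {'val': 9, 'age': 57, 'y': 84}
`ans = len(lookup)` → ans = 3
So ans = 3

Answer: 3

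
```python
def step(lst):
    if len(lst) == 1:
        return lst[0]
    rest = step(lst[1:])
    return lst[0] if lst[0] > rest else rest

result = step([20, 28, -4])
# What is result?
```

Recursive max over [20, 28, -4] = 28

Answer: 28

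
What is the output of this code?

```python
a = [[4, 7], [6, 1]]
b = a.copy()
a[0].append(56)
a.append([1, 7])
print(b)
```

Key concept: shallow copy with nested lists.
Step by step:
`a = [[4, 7], [6, 1]]` → a = [[4, 7], [6, 1]]
`b = a.copy()` → b = [[4, 7], [6, 1]]
`a[0].append(56)` → a = [[4, 7, 56], [6, 1]]; b = [[4, 7, 56], [6, 1]]
`a.append([1, 7])` → a = [[4, 7, 56], [6, 1], [1, 7]]
`print(b)` → prints [[4, 7, 56], [6, 1]]

Answer: [[4, 7, 56], [6, 1]]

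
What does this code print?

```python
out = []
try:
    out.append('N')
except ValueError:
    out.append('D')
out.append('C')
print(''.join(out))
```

Execution trace: 'N' (try body, no exception) → 'C' (after the try/except). Output: NC

Answer: NC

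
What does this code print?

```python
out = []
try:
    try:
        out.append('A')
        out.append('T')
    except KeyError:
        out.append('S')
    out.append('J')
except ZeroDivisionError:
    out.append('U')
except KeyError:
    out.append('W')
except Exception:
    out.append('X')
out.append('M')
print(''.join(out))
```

Execution trace: 'A' (inner try body) → 'T' (inner try body, no exception) → 'J' (try body, no exception) → 'M' (after the try/except). Output: ATJM

Answer: ATJM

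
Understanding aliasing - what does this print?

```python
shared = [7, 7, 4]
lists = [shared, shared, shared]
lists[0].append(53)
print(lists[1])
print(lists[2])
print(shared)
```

Key concept: list of same reference.
Step by step:
`shared = [7, 7, 4]` → shared = [7, 7, 4]
`lists = [shared, shared, shared]` → lists = [[7, 7, 4], [7, 7, 4], [7, 7, 4]]
`lists[0].append(53)` → shared = [7, 7, 4, 53]; lists = [[7, 7, 4, 53], [7, 7, 4, 53], [7, 7, 4, 53]]
`print(lists[1])` → prints [7, 7, 4, 53]
`print(lists[2])` → prints [7, 7, 4, 53]
`print(shared)` → prints [7, 7, 4, 53]

Answer:
[7, 7, 4, 53]
[7, 7, 4, 53]
[7, 7, 4, 53]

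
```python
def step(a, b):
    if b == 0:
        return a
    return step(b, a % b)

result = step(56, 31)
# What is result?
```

step(56, 31) -> step(31, 25) -> step(25, 6) -> step(6, 1) -> step(1, 0) -> 1

Answer: 1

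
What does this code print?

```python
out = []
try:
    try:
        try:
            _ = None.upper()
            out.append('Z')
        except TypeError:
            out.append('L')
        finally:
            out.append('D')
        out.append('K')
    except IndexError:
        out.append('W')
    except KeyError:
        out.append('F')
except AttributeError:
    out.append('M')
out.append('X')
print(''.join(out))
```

Execution trace: 'D' (inner finally) → 'M' (outer except AttributeError) → 'X' (after the try/except). Output: DMX

Answer: DMX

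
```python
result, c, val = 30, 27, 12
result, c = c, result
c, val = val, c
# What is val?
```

Trace:
`result, c, val = 30, 27, 12` → result = 30; c = 27; val = 12
`result, c = c, result` → result = 27; c = 30
`c, val = val, c` → c = 12; val = 30
So val = 30

Answer: 30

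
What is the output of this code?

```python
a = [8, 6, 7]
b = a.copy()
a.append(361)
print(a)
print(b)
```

Key concept: list.copy() creates independent copy.
Step by step:
`a = [8, 6, 7]` → a = [8, 6, 7]
`b = a.copy()` → b = [8, 6, 7]
`a.append(361)` → a = [8, 6, 7, 361]
`print(a)` → prints [8, 6, 7, 361]
`print(b)` → prints [8, 6, 7]

Answer:
[8, 6, 7, 361]
[8, 6, 7]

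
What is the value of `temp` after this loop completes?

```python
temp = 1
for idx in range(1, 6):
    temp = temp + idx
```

Start at 1, add 1 through 5
`temp` takes the values: 1 → 2 → 4 → 7 → 11 → 16

Answer: 16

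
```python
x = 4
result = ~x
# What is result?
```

Trace:
`x = 4` → x = 4
`result = ~x` → result = -5
So result = -5

Answer: -5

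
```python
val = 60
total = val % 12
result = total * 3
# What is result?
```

Trace:
`val = 60` → val = 60
`total = val % 12` → total = 0
`result = total * 3` → result = 0
So result = 0

Answer: 0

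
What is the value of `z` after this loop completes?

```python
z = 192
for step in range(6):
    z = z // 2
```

Halve 6 times: 192 // 2^6 = 3
`z` takes the values: 192 → 96 → 48 → 24 → 12 → 6 → 3

Answer: 3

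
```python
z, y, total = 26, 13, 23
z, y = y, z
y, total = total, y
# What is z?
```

Trace:
`z, y, total = 26, 13, 23` → z = 26; y = 13; total = 23
`z, y = y, z` → z = 13; y = 26
`y, total = total, y` → y = 23; total = 26
So z = 13

Answer: 13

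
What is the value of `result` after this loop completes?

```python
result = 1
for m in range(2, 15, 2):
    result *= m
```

Product of even numbers 2 to 14
`result` takes the values: 1 → 2 → 8 → 48 → 384 → 3840 → 46080 → 645120

Answer: 645120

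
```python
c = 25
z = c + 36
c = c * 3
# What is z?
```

Trace:
`c = 25` → c = 25
`z = c + 36` → z = 61
`c = c * 3` → c = 75
So z = 61

Answer: 61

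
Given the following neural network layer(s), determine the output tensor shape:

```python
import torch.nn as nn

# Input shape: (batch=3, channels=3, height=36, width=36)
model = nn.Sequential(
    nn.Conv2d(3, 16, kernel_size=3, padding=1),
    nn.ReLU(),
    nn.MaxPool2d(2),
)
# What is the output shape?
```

Input: (3, 3, 36, 36) -> after Conv2d: (3, 16, 36, 36) -> after ReLU: (3, 16, 36, 36) -> Output: (3, 16, 18, 18)

Answer: (3, 16, 18, 18)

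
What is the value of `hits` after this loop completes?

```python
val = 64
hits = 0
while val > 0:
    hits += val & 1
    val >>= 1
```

Count set bits in 64 (binary: 0b1000000)
`hits` takes the values: 0 → 1

Answer: 1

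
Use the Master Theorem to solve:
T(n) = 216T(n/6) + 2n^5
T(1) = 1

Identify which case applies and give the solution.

a=216, b=6, f(n)=2n^5. log_6(216) = 3. Since c=5 > 3 and the regularity condition holds (216(n/6)^5 = (216/6^5)n^5 with 216/6^5 < 1), Case 3 applies: T(n) = Θ(f(n)) = O(n^5).

Answer: O(n^5) - Case 3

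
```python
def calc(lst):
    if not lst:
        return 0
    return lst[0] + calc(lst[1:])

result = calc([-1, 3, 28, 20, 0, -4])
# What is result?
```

(-1) + 3 + 28 + 20 + 0 + (-4) + 0 = 46

Answer: 46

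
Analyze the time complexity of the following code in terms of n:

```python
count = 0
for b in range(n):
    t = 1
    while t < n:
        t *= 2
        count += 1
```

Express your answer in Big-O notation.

Each loop level contributes: n × log n. Multiplying the contributions gives O(n log n).

Answer: O(n log n)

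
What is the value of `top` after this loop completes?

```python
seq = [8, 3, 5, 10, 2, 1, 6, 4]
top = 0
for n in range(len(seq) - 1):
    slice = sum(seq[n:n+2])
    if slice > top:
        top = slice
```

Max sum of 2-element window in [8, 3, 5, 10, 2, 1, 6, 4]
`top` takes the values: 0 → 11 → 15

Answer: 15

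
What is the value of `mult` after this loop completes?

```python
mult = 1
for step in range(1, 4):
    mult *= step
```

3! = 6
`mult` takes the values: 1 → 2 → 6

Answer: 6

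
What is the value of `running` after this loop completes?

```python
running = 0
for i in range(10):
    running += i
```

Sum of 0 to 9 = 45
`running` takes the values: 0 → 1 → 3 → 6 → 10 → 15 → 21 → 28 → 36 → 45

Answer: 45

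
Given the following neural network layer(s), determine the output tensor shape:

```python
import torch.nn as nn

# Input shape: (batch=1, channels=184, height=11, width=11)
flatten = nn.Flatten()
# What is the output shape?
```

Input: (1, 184, 11, 11) -> Output: (1, 22264)

Answer: (1, 22264)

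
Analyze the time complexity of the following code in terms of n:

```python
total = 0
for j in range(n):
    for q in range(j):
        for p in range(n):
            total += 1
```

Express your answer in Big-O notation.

Each loop level contributes: n × n × n. Multiplying the contributions gives O(n^3).

Answer: O(n^3)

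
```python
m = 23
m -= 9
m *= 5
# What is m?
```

Trace:
`m = 23` → m = 23
`m -= 9` → m = 14
`m *= 5` → m = 70
So m = 70

Answer: 70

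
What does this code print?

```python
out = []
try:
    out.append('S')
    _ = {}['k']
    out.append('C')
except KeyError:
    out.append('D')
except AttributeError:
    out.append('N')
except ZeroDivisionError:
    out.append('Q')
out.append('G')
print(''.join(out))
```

Execution trace: 'S' (try body) → 'D' (except KeyError) → 'G' (after the try/except). Output: SDG

Answer: SDG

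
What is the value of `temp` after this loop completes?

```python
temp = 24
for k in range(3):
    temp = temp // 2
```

Halve 3 times: 24 // 2^3 = 3
`temp` takes the values: 24 → 12 → 6 → 3

Answer: 3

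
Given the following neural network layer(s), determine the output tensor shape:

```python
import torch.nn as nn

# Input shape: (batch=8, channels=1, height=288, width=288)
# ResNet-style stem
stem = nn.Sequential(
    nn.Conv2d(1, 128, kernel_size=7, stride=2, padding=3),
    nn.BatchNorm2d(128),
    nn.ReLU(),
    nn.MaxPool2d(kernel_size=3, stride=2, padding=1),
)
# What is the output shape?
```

Input: (8, 1, 288, 288) -> after Conv2d 7x7 stride=2: (8, 128, 144, 144) -> Output: (8, 128, 72, 72)

Answer: (8, 128, 72, 72)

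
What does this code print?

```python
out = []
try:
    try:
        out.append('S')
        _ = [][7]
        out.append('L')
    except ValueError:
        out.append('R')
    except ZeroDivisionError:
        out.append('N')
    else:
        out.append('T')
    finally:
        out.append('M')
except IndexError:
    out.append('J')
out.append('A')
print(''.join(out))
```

Execution trace: 'S' (inner try body) → 'M' (inner finally) → 'J' (outer except IndexError) → 'A' (after the try/except). Output: SMJA

Answer: SMJA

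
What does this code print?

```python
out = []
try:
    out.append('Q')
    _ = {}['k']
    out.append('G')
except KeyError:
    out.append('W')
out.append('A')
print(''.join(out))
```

Execution trace: 'Q' (try body) → 'W' (except KeyError) → 'A' (after the try/except). Output: QWA

Answer: QWA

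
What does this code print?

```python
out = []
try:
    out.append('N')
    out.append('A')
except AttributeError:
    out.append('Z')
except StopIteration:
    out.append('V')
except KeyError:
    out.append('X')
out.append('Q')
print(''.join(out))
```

Execution trace: 'N' (try body) → 'A' (try body, no exception) → 'Q' (after the try/except). Output: NAQ

Answer: NAQ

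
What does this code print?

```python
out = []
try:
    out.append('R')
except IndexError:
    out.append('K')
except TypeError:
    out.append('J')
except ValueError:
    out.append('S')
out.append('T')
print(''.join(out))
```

Execution trace: 'R' (try body, no exception) → 'T' (after the try/except). Output: RT

Answer: RT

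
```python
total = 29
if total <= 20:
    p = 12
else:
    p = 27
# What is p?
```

Trace:
`total = 29` → total = 29
`if total <= 20: ...` → total <= 20 is False, take else branch → p = 27
So p = 27

Answer: 27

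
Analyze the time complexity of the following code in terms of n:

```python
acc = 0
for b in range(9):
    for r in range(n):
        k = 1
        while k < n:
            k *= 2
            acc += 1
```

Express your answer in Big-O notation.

Each loop level contributes: 1 × n × log n. Multiplying the contributions gives O(n log n).

Answer: O(n log n)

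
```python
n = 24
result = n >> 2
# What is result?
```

Trace:
`n = 24` → n = 24
`result = n >> 2` → result = 6
So result = 6

Answer: 6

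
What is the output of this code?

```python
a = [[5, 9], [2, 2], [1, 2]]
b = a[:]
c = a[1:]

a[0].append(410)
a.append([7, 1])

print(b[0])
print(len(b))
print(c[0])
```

Key concept: slice with nested mutation.
Step by step:
`a = [[5, 9], [2, 2], [1, 2]]` → a = [[5, 9], [2, 2], [1, 2]]
`b = a[:]` → b = [[5, 9], [2, 2], [1, 2]]
`c = a[1:]` → c = [[2, 2], [1, 2]]
`a[0].append(410)` → a = [[5, 9, 410], [2, 2], [1, 2]]; b = [[5, 9, 410], [2, 2], [1, 2]]
`a.append([7, 1])` → a = [[5, 9, 410], [2, 2], [1, 2], [7, 1]]
`print(b[0])` → prints [5, 9, 410]
`print(len(b))` → prints 3
`print(c[0])` → prints [2, 2]

Answer:
[5, 9, 410]
3
[2, 2]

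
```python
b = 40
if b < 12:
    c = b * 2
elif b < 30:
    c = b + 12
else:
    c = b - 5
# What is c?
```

Trace:
`b = 40` → b = 40
`if b < 12: ...` → b < 12 is False, b < 30 is False, take else branch → c = 35
So c = 35

Answer: 35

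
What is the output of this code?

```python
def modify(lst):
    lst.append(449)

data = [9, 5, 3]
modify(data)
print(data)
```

Key concept: function modifies passed list.
Step by step:
`data = [9, 5, 3]` → data = [9, 5, 3]
`modify(data)` → data = [9, 5, 3, 449]
`print(data)` → prints [9, 5, 3, 449]

Answer: [9, 5, 3, 449]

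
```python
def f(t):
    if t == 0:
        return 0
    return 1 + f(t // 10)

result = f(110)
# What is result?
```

Count of digits of 110: 3

Answer: 3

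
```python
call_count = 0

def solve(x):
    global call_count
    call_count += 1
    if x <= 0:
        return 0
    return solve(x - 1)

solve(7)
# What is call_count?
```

Linear recursion stepping by 1: 8 calls from x=7 down to ≤0.

Answer: 8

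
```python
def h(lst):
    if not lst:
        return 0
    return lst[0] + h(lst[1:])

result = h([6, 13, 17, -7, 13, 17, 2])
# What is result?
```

6 + 13 + 17 + (-7) + 13 + 17 + 2 + 0 = 61

Answer: 61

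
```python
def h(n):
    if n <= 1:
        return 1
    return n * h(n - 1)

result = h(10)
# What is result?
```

h(10) = 10 * 9 * 8 * 7 * 6 * 5 * 4 * 3 * 2 * 1 = 3628800

Answer: 3628800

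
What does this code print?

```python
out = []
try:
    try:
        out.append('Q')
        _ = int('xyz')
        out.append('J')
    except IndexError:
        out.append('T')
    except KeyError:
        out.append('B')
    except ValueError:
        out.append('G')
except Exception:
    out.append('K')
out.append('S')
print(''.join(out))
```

Execution trace: 'Q' (inner try body) → 'G' (inner except ValueError) → 'S' (after the try/except). Output: QGS

Answer: QGS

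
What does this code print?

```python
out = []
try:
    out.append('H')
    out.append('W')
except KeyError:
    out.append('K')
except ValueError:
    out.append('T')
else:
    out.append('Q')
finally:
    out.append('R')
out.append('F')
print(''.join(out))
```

Execution trace: 'H' (try body) → 'W' (try body, no exception) → 'Q' (else) → 'R' (finally) → 'F' (after the try/except). Output: HWQRF

Answer: HWQRF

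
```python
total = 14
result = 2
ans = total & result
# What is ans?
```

Trace:
`total = 14` → total = 14
`result = 2` → result = 2
`ans = total & result` → ans = 2
So ans = 2

Answer: 2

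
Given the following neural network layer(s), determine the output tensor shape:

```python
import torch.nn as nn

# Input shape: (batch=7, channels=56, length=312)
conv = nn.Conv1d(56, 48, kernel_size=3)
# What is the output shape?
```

Input: (7, 56, 312) -> Output: (7, 48, 310)

Answer: (7, 48, 310)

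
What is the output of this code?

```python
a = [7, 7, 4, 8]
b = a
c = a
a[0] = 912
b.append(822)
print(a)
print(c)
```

Key concept: multiple aliases.
Step by step:
`a = [7, 7, 4, 8]` → a = [7, 7, 4, 8]
`b = a` → b = [7, 7, 4, 8] (same object as a)
`c = a` → c = [7, 7, 4, 8] (same object as a, b)
`a[0] = 912` → a = [912, 7, 4, 8] (same object as b, c); b = [912, 7, 4, 8] (same object as a, c); c = [912, 7, 4, 8] (same object as a, b)
`b.append(822)` → a = [912, 7, 4, 8, 822] (same object as b, c); b = [912, 7, 4, 8, 822] (same object as a, c); c = [912, 7, 4, 8, 822] (same object as a, b)
`print(a)` → prints [912, 7, 4, 8, 822]
`print(c)` → prints [912, 7, 4, 8, 822]

Answer:
[912, 7, 4, 8, 822]
[912, 7, 4, 8, 822]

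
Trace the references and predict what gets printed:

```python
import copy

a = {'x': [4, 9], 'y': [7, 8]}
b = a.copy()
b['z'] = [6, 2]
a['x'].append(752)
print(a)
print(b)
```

Key concept: shallow copy of dict with mutable values.
Step by step:
`a = {'x': [4, 9], 'y': [7, 8]}` → a = {'x': [4, 9], 'y': [7, 8]}
`b = a.copy()` → b = {'x': [4, 9], 'y': [7, 8]}
`b['z'] = [6, 2]` → b = {'x': [4, 9], 'y': [7, 8], 'z': [6, 2]}
`a['x'].append(752)` → a = {'x': [4, 9, 752], 'y': [7, 8]}; b = {'x': [4, 9, 752], 'y': [7, 8], 'z': [6, 2]}
`print(a)` → prints {'x': [4, 9, 752], 'y': [7, 8]}
`print(b)` → prints {'x': [4, 9, 752], 'y': [7, 8], 'z': [6, 2]}

Answer:
{'x': [4, 9, 752], 'y': [7, 8]}
{'x': [4, 9, 752], 'y': [7, 8], 'z': [6, 2]}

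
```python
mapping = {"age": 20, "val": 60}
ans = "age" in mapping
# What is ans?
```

Trace:
`mapping = {"age": 20, "val": 60}` → mapping = {'age': 20, 'val': 60}
`ans = "age" in mapping` → ans = True
So ans = True

Answer: True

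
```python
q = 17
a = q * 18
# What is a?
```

Trace:
`q = 17` → q = 17
`a = q * 18` → a = 306
So a = 306

Answer: 306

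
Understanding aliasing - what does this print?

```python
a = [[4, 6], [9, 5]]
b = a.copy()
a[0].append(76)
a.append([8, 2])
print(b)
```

Key concept: shallow copy with nested lists.
Step by step:
`a = [[4, 6], [9, 5]]` → a = [[4, 6], [9, 5]]
`b = a.copy()` → b = [[4, 6], [9, 5]]
`a[0].append(76)` → a = [[4, 6, 76], [9, 5]]; b = [[4, 6, 76], [9, 5]]
`a.append([8, 2])` → a = [[4, 6, 76], [9, 5], [8, 2]]
`print(b)` → prints [[4, 6, 76], [9, 5]]

Answer: [[4, 6, 76], [9, 5]]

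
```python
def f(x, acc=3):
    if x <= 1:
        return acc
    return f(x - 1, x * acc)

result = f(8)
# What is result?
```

Accumulator trace (n, acc): (8, 3) -> (7, 24) -> (6, 168) -> (5, 1008) -> (4, 5040) -> (3, 20160) -> (2, 60480) -> (1, 120960) -> return 120960

Answer: 120960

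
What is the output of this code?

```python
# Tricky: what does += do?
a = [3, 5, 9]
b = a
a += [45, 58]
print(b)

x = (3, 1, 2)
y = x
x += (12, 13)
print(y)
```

Key concept: += behavior differs for mutable vs immutable.
Step by step:
`a = [3, 5, 9]` → a = [3, 5, 9]
`b = a` → b = [3, 5, 9] (same object as a)
`a += [45, 58]` → a = [3, 5, 9, 45, 58] (same object as b); b = [3, 5, 9, 45, 58] (same object as a)
`print(b)` → prints [3, 5, 9, 45, 58]
`x = (3, 1, 2)` → x = (3, 1, 2)
`y = x` → y = (3, 1, 2)
`x += (12, 13)` → x = (3, 1, 2, 12, 13)
`print(y)` → prints (3, 1, 2)

Answer:
[3, 5, 9, 45, 58]
(3, 1, 2)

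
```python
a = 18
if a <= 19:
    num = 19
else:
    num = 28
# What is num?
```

Trace:
`a = 18` → a = 18
`if a <= 19: ...` → a <= 19 is True → num = 19
So num = 19

Answer: 19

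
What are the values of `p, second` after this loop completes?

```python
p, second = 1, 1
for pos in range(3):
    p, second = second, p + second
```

Fibonacci: after 3 iterations
`p, second` takes the values: (1, 1) → (1, 2) → (2, 3) → (3, 5)

Answer: 3, 5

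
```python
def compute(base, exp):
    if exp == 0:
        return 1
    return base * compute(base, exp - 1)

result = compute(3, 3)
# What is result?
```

compute(3, 3) = 3 * 3 * 3 = 27

Answer: 27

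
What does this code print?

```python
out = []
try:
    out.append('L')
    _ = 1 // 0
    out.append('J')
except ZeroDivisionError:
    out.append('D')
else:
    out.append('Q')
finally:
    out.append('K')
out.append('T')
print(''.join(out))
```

Execution trace: 'L' (try body) → 'D' (except ZeroDivisionError) → 'K' (finally) → 'T' (after the try/except). Output: LDKT

Answer: LDKT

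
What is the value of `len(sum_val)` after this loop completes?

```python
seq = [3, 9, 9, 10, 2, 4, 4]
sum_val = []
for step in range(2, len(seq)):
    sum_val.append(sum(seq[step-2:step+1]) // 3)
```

Number of 3-element averages
`sum_val` takes the values: [] → [7] → [7, 9] → [7, 9, 7] → [7, 9, 7, 5] → [7, 9, 7, 5, 3]
So `len(sum_val)` = 5

Answer: 5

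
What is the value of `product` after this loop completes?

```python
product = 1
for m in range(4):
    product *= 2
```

2^4 = 16
`product` takes the values: 1 → 2 → 4 → 8 → 16

Answer: 16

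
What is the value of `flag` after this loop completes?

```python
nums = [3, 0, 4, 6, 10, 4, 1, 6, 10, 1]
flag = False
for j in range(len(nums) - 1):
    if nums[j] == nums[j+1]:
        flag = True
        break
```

Check consecutive duplicates in [3, 0, 4, 6, 10, 4, 1, 6, 10, 1]
`flag` takes the values: False

Answer: False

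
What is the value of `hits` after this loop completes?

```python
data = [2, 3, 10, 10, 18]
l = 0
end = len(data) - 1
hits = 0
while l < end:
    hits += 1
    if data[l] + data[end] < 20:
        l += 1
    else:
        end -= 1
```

Steps to find pair summing to 20
`hits` takes the values: 0 → 1 → 2 → 3 → 4

Answer: 4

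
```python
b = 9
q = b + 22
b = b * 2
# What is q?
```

Trace:
`b = 9` → b = 9
`q = b + 22` → q = 31
`b = b * 2` → b = 18
So q = 31

Answer: 31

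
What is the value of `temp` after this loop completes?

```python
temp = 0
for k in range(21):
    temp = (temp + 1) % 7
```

Increment mod 7, 21 times = 0
`temp` takes the values: 0 → 1 → 2 → 3 → 4 → 5 → 6 → 0 → 1 → 2 → 3 → 4 → 5 → 6 → 0 → 1 → 2 → 3 → 4 → 5 → 6 → 0

Answer: 0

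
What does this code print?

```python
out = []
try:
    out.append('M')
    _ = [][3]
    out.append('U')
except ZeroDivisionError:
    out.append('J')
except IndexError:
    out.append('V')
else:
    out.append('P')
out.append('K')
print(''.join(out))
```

Execution trace: 'M' (try body) → 'V' (except IndexError) → 'K' (after the try/except). Output: MVK

Answer: MVK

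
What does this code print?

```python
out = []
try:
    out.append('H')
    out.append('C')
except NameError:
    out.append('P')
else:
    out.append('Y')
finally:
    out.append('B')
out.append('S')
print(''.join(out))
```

Execution trace: 'H' (try body) → 'C' (try body, no exception) → 'Y' (else) → 'B' (finally) → 'S' (after the try/except). Output: HCYBS

Answer: HCYBS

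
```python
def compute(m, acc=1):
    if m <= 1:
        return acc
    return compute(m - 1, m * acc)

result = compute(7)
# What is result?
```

Accumulator trace (n, acc): (7, 1) -> (6, 7) -> (5, 42) -> (4, 210) -> (3, 840) -> (2, 2520) -> (1, 5040) -> return 5040

Answer: 5040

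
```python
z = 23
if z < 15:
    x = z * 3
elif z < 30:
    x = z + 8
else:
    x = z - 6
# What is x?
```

Trace:
`z = 23` → z = 23
`if z < 15: ...` → z < 15 is False, z < 30 is True → x = 31
So x = 31

Answer: 31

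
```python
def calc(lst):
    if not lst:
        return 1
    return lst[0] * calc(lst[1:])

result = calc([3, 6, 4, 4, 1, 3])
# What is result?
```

Product over [3, 6, 4, 4, 1, 3] = 3 * 6 * 4 * 4 * 1 * 3 = 864

Answer: 864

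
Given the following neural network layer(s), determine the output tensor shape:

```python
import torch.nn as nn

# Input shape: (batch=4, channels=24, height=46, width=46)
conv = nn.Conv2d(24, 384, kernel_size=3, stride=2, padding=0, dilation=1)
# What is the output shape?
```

Input: (4, 24, 46, 46) -> Output: (4, 384, 22, 22)

Answer: (4, 384, 22, 22)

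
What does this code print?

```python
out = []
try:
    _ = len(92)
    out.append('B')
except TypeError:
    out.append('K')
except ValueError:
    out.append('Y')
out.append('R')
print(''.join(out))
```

Execution trace: 'K' (except TypeError) → 'R' (after the try/except). Output: KR

Answer: KR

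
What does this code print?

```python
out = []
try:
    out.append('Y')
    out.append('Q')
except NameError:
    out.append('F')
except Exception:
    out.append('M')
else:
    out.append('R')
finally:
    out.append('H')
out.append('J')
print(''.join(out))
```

Execution trace: 'Y' (try body) → 'Q' (try body, no exception) → 'R' (else) → 'H' (finally) → 'J' (after the try/except). Output: YQRHJ

Answer: YQRHJ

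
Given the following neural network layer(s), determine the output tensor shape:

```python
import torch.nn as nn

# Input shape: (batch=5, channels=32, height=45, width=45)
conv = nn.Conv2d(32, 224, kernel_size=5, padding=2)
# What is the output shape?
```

Input: (5, 32, 45, 45) -> Output: (5, 224, 45, 45)

Answer: (5, 224, 45, 45)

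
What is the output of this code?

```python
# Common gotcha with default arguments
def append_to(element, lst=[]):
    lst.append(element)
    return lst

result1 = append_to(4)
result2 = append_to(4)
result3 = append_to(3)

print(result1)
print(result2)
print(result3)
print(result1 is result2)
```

Key concept: mutable default argument gotcha.
Step by step:
`result1 = append_to(4)` → result1 = [4]
`result2 = append_to(4)` → result1 = [4, 4] (same object as result2); result2 = [4, 4] (same object as result1)
`result3 = append_to(3)` → result1 = [4, 4, 3] (same object as result2, result3); result2 = [4, 4, 3] (same object as result1, result3); result3 = [4, 4, 3] (same object as result1, result2)
`print(result1)` → prints [4, 4, 3]
`print(result2)` → prints [4, 4, 3]
`print(result3)` → prints [4, 4, 3]
`print(result1 is result2)` → prints True

Answer:
[4, 4, 3]
[4, 4, 3]
[4, 4, 3]
True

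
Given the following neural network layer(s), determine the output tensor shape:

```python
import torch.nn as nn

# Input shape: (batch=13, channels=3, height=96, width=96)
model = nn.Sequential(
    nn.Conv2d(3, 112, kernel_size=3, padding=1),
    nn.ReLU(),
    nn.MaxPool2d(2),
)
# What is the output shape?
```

Input: (13, 3, 96, 96) -> after Conv2d: (13, 112, 96, 96) -> after ReLU: (13, 112, 96, 96) -> Output: (13, 112, 48, 48)

Answer: (13, 112, 48, 48)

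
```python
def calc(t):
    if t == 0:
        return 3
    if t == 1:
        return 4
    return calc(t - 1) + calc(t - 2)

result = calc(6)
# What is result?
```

Build up from base cases: calc(0)=3, calc(1)=4, calc(2)=7, calc(3)=11, calc(4)=18, calc(5)=29, calc(6)=47

Answer: 47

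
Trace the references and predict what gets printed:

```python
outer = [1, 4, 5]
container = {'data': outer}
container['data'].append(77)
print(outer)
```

Key concept: dict holds reference to list.
Step by step:
`outer = [1, 4, 5]` → outer = [1, 4, 5]
`container = {'data': outer}` → container = {'data': [1, 4, 5]}
`container['data'].append(77)` → outer = [1, 4, 5, 77]; container = {'data': [1, 4, 5, 77]}
`print(outer)` → prints [1, 4, 5, 77]

Answer: [1, 4, 5, 77]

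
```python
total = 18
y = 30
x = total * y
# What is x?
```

Trace:
`total = 18` → total = 18
`y = 30` → y = 30
`x = total * y` → x = 540
So x = 540

Answer: 540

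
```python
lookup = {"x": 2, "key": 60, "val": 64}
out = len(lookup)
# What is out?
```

Trace:
`lookup = {"x": 2, "key": 60, "val": 64}` → lookup = {'x': 2, 'key': 60, 'val': 64}
`out = len(lookup)` → out = 3
So out = 3

Answer: 3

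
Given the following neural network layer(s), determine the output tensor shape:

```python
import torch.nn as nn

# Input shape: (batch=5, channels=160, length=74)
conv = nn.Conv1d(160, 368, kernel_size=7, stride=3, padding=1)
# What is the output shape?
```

Input: (5, 160, 74) -> Output: (5, 368, 24)

Answer: (5, 368, 24)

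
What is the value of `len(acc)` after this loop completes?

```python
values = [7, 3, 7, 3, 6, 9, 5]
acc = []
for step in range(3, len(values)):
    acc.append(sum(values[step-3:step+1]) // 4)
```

Number of 4-element averages
`acc` takes the values: [] → [5] → [5, 4] → [5, 4, 6] → [5, 4, 6, 5]
So `len(acc)` = 4

Answer: 4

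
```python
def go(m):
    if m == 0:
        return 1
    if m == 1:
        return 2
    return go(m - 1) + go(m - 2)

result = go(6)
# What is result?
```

Build up from base cases: go(0)=1, go(1)=2, go(2)=3, go(3)=5, go(4)=8, go(5)=13, go(6)=21

Answer: 21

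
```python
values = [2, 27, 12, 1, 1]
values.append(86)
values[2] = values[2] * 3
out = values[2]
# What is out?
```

Trace:
`values = [2, 27, 12, 1, 1]` → values = [2, 27, 12, 1, 1]
`values.append(86)` → values = [2, 27, 12, 1, 1, 86]
`values[2] = values[2] * 3` → values = [2, 27, 36, 1, 1, 86]
`out = values[2]` → out = 36
So out = 36

Answer: 36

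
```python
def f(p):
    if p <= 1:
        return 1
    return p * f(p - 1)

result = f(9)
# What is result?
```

f(9) = 9 * 8 * 7 * 6 * 5 * 4 * 3 * 2 * 1 = 362880

Answer: 362880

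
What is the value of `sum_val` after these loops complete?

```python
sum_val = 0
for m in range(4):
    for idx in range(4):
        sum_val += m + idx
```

Sum of all m+idx for m,idx in 4x4
`sum_val` takes the values: 0 → 1 → 3 → 6 → 7 → 9 → 12 → 16 → 18 → 21 → 25 → 30 → 33 → 37 → 42 → 48

Answer: 48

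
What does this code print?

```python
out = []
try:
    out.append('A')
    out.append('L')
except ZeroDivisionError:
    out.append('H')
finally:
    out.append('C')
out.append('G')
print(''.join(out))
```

Execution trace: 'A' (try body) → 'L' (try body, no exception) → 'C' (finally) → 'G' (after the try/except). Output: ALCG

Answer: ALCG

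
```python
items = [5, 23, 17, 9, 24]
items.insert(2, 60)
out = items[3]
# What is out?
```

Trace:
`items = [5, 23, 17, 9, 24]` → items = [5, 23, 17, 9, 24]
`items.insert(2, 60)` → items = [5, 23, 60, 17, 9, 24]
`out = items[3]` → out = 17
So out = 17

Answer: 17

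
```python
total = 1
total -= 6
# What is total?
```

Trace:
`total = 1` → total = 1
`total -= 6` → total = -5
So total = -5

Answer: -5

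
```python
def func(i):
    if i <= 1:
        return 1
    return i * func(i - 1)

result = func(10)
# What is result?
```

func(10) = 10 * 9 * 8 * 7 * 6 * 5 * 4 * 3 * 2 * 1 = 3628800

Answer: 3628800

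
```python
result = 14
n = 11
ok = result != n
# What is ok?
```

Trace:
`result = 14` → result = 14
`n = 11` → n = 11
`ok = result != n` → ok = True
So ok = True

Answer: True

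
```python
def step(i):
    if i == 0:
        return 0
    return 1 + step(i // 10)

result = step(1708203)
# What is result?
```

Count of digits of 1708203: 7

Answer: 7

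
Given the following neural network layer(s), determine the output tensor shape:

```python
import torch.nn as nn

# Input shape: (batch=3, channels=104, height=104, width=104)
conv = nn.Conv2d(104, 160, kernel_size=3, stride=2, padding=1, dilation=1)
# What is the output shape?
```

Input: (3, 104, 104, 104) -> Output: (3, 160, 52, 52)

Answer: (3, 160, 52, 52)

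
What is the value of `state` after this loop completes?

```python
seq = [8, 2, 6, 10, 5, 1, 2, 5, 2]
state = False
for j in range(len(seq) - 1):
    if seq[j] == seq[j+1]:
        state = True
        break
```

Check consecutive duplicates in [8, 2, 6, 10, 5, 1, 2, 5, 2]
`state` takes the values: False

Answer: False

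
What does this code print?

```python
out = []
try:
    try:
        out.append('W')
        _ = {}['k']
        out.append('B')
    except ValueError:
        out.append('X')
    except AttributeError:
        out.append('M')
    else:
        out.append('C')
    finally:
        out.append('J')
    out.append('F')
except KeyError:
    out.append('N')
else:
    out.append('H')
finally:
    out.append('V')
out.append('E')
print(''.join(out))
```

Execution trace: 'W' (inner try body) → 'J' (inner finally) → 'N' (except KeyError) → 'V' (finally) → 'E' (after the try/except). Output: WJNVE

Answer: WJNVE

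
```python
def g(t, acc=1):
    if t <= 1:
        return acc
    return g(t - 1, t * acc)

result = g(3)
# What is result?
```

Accumulator trace (n, acc): (3, 1) -> (2, 3) -> (1, 6) -> return 6

Answer: 6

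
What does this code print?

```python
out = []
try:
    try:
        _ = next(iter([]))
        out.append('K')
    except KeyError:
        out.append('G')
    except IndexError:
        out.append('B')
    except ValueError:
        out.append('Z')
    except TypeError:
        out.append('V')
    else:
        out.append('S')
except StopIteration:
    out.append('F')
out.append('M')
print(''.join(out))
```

Execution trace: 'F' (outer except StopIteration) → 'M' (after the try/except). Output: FM

Answer: FM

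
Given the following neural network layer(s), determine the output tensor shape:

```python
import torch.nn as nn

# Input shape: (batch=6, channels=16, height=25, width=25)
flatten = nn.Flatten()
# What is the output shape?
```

Input: (6, 16, 25, 25) -> Output: (6, 10000)

Answer: (6, 10000)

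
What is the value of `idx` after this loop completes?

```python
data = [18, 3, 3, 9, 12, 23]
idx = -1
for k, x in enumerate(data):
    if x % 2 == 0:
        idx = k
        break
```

First even number index in [18, 3, 3, 9, 12, 23]
`idx` takes the values: -1 → 0

Answer: 0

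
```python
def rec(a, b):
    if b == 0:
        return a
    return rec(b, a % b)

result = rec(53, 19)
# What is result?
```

rec(53, 19) -> rec(19, 15) -> rec(15, 4) -> rec(4, 3) -> rec(3, 1) -> rec(1, 0) -> 1

Answer: 1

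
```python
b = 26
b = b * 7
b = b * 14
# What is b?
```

Trace:
`b = 26` → b = 26
`b = b * 7` → b = 182
`b = b * 14` → b = 2548
So b = 2548

Answer: 2548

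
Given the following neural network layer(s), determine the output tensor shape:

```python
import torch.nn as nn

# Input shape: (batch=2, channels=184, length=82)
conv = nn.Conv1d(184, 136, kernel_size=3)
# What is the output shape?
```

Input: (2, 184, 82) -> Output: (2, 136, 80)

Answer: (2, 136, 80)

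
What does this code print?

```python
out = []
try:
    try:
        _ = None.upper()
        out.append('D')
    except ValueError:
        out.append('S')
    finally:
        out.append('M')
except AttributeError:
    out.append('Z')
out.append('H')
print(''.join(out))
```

Execution trace: 'M' (finally) → 'Z' (outer except AttributeError) → 'H' (after the try/except). Output: MZH

Answer: MZH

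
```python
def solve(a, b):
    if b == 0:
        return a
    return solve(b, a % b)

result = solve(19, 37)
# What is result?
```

solve(19, 37) -> solve(37, 19) -> solve(19, 18) -> solve(18, 1) -> solve(1, 0) -> 1

Answer: 1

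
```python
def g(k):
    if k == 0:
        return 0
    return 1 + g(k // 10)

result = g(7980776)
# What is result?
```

Count of digits of 7980776: 7

Answer: 7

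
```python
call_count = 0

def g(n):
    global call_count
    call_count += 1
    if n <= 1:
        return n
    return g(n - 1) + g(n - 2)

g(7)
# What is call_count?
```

Calls(n) = 1 + Calls(n-1) + Calls(n-2); Calls(0)=Calls(1)=1. For n=7 this gives 41.

Answer: 41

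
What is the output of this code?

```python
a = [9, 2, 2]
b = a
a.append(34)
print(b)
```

Key concept: basic list aliasing.
Step by step:
`a = [9, 2, 2]` → a = [9, 2, 2]
`b = a` → b = [9, 2, 2] (same object as a)
`a.append(34)` → a = [9, 2, 2, 34] (same object as b); b = [9, 2, 2, 34] (same object as a)
`print(b)` → prints [9, 2, 2, 34]

Answer: [9, 2, 2, 34]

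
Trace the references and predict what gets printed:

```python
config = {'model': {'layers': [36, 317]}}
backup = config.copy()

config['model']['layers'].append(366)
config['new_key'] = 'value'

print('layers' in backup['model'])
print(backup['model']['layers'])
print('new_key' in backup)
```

Key concept: shallow copy gotcha with nested dict.
Step by step:
`config = {'model': {'layers': [36, 317]}}` → config = {'model': {'layers': [36, 317]}}
`backup = config.copy()` → backup = {'model': {'layers': [36, 317]}}
`config['model']['layers'].append(366)` → config = {'model': {'layers': [36, 317, 366]}}; backup = {'model': {'layers': [36, 317, 366]}}
`config['new_key'] = 'value'` → config = {'model': {'layers': [36, 317, 366]}, 'new_key': 'value'}
`print('layers' in backup['model'])` → prints True
`print(backup['model']['layers'])` → prints [36, 317, 366]
`print('new_key' in backup)` → prints False

Answer:
True
[36, 317, 366]
False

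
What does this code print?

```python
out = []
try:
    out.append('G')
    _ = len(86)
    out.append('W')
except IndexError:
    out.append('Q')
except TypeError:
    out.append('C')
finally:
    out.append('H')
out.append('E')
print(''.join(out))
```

Execution trace: 'G' (try body) → 'C' (except TypeError) → 'H' (finally) → 'E' (after the try/except). Output: GCHE

Answer: GCHE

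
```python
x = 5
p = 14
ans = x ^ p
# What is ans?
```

Trace:
`x = 5` → x = 5
`p = 14` → p = 14
`ans = x ^ p` → ans = 11
So ans = 11

Answer: 11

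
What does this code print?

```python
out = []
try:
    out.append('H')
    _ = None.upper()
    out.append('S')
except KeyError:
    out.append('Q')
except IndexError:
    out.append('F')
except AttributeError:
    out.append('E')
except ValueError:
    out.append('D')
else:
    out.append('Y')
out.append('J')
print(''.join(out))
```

Execution trace: 'H' (try body) → 'E' (except AttributeError) → 'J' (after the try/except). Output: HEJ

Answer: HEJ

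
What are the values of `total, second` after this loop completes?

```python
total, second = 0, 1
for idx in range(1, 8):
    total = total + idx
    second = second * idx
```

Sum and factorial of 1 to 7
`total, second` takes the values: (0, 1) → (1, 1) → (3, 1) → (3, 2) → (6, 2) → (6, 6) → (10, 6) → (10, 24) → (15, 24) → (15, 120) → (21, 120) → (21, 720) → (28, 720) → (28, 5040)

Answer: 28, 5040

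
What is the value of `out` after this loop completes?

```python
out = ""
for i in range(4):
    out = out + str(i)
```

Concatenate digits 0 to 3
`out` takes the values: "" → "0" → "01" → "012" → "0123"

Answer: "0123"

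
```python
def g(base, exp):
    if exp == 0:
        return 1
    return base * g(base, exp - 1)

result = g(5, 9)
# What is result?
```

g(5, 9) = 5 * 5 * 5 * 5 * 5 * 5 * 5 * 5 * 5 = 1953125

Answer: 1953125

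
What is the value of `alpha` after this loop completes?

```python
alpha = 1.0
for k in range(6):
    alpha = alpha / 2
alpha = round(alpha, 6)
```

Halving LR 6 times: 1 / 2^6
`alpha` takes the values: 1.0 → 0.5 → 0.25 → 0.125 → 0.0625 → 0.03125 → 0.015625

Answer: 0.015625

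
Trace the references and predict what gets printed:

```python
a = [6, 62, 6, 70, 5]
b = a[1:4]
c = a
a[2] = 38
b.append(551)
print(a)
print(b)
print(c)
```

Key concept: slice vs alias.
Step by step:
`a = [6, 62, 6, 70, 5]` → a = [6, 62, 6, 70, 5]
`b = a[1:4]` → b = [62, 6, 70]
`c = a` → c = [6, 62, 6, 70, 5] (same object as a)
`a[2] = 38` → a = [6, 62, 38, 70, 5] (same object as c); c = [6, 62, 38, 70, 5] (same object as a)
`b.append(551)` → b = [62, 6, 70, 551]
`print(a)` → prints [6, 62, 38, 70, 5]
`print(b)` → prints [62, 6, 70, 551]
`print(c)` → prints [6, 62, 38, 70, 5]

Answer:
[6, 62, 38, 70, 5]
[62, 6, 70, 551]
[6, 62, 38, 70, 5]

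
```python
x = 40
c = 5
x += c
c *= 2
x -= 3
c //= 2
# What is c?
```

Trace:
`x = 40` → x = 40
`c = 5` → c = 5
`x += c` → x = 45
`c *= 2` → c = 10
`x -= 3` → x = 42
`c //= 2` → c = 5
So c = 5

Answer: 5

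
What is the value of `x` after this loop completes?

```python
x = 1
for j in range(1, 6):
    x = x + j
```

Start at 1, add 1 through 5
`x` takes the values: 1 → 2 → 4 → 7 → 11 → 16

Answer: 16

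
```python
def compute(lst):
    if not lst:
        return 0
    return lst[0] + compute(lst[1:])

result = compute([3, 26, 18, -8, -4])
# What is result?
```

3 + 26 + 18 + (-8) + (-4) + 0 = 35

Answer: 35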